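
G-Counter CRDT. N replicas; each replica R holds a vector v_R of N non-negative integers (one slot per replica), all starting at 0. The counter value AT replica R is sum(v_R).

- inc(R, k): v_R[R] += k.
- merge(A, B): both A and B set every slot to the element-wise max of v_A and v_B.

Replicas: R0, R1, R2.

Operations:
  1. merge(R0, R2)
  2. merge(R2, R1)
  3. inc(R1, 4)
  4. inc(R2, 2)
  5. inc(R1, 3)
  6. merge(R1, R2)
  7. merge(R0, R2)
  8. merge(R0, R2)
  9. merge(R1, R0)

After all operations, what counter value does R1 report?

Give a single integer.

Op 1: merge R0<->R2 -> R0=(0,0,0) R2=(0,0,0)
Op 2: merge R2<->R1 -> R2=(0,0,0) R1=(0,0,0)
Op 3: inc R1 by 4 -> R1=(0,4,0) value=4
Op 4: inc R2 by 2 -> R2=(0,0,2) value=2
Op 5: inc R1 by 3 -> R1=(0,7,0) value=7
Op 6: merge R1<->R2 -> R1=(0,7,2) R2=(0,7,2)
Op 7: merge R0<->R2 -> R0=(0,7,2) R2=(0,7,2)
Op 8: merge R0<->R2 -> R0=(0,7,2) R2=(0,7,2)
Op 9: merge R1<->R0 -> R1=(0,7,2) R0=(0,7,2)

Answer: 9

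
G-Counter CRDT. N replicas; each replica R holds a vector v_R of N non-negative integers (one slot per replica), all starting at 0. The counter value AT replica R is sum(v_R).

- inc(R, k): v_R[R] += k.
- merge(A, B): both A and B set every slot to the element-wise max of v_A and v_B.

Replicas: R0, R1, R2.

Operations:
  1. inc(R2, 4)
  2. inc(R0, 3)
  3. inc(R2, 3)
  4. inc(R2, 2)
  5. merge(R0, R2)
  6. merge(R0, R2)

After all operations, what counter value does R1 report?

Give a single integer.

Answer: 0

Derivation:
Op 1: inc R2 by 4 -> R2=(0,0,4) value=4
Op 2: inc R0 by 3 -> R0=(3,0,0) value=3
Op 3: inc R2 by 3 -> R2=(0,0,7) value=7
Op 4: inc R2 by 2 -> R2=(0,0,9) value=9
Op 5: merge R0<->R2 -> R0=(3,0,9) R2=(3,0,9)
Op 6: merge R0<->R2 -> R0=(3,0,9) R2=(3,0,9)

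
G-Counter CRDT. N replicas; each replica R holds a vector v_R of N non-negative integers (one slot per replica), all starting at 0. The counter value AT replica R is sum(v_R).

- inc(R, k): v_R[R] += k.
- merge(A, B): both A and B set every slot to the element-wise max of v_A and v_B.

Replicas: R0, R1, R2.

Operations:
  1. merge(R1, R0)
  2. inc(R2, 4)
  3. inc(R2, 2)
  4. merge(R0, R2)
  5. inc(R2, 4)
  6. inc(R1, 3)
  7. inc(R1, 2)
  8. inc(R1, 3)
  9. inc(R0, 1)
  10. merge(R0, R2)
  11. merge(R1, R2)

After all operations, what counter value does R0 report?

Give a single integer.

Answer: 11

Derivation:
Op 1: merge R1<->R0 -> R1=(0,0,0) R0=(0,0,0)
Op 2: inc R2 by 4 -> R2=(0,0,4) value=4
Op 3: inc R2 by 2 -> R2=(0,0,6) value=6
Op 4: merge R0<->R2 -> R0=(0,0,6) R2=(0,0,6)
Op 5: inc R2 by 4 -> R2=(0,0,10) value=10
Op 6: inc R1 by 3 -> R1=(0,3,0) value=3
Op 7: inc R1 by 2 -> R1=(0,5,0) value=5
Op 8: inc R1 by 3 -> R1=(0,8,0) value=8
Op 9: inc R0 by 1 -> R0=(1,0,6) value=7
Op 10: merge R0<->R2 -> R0=(1,0,10) R2=(1,0,10)
Op 11: merge R1<->R2 -> R1=(1,8,10) R2=(1,8,10)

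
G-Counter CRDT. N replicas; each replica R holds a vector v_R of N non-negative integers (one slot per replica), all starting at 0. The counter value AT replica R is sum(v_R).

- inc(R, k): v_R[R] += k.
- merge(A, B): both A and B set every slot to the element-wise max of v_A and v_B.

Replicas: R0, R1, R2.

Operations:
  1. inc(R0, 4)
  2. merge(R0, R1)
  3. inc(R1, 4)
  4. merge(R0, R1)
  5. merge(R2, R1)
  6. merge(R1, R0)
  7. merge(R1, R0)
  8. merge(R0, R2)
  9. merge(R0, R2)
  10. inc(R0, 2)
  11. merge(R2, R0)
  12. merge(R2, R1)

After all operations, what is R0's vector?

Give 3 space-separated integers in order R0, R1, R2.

Op 1: inc R0 by 4 -> R0=(4,0,0) value=4
Op 2: merge R0<->R1 -> R0=(4,0,0) R1=(4,0,0)
Op 3: inc R1 by 4 -> R1=(4,4,0) value=8
Op 4: merge R0<->R1 -> R0=(4,4,0) R1=(4,4,0)
Op 5: merge R2<->R1 -> R2=(4,4,0) R1=(4,4,0)
Op 6: merge R1<->R0 -> R1=(4,4,0) R0=(4,4,0)
Op 7: merge R1<->R0 -> R1=(4,4,0) R0=(4,4,0)
Op 8: merge R0<->R2 -> R0=(4,4,0) R2=(4,4,0)
Op 9: merge R0<->R2 -> R0=(4,4,0) R2=(4,4,0)
Op 10: inc R0 by 2 -> R0=(6,4,0) value=10
Op 11: merge R2<->R0 -> R2=(6,4,0) R0=(6,4,0)
Op 12: merge R2<->R1 -> R2=(6,4,0) R1=(6,4,0)

Answer: 6 4 0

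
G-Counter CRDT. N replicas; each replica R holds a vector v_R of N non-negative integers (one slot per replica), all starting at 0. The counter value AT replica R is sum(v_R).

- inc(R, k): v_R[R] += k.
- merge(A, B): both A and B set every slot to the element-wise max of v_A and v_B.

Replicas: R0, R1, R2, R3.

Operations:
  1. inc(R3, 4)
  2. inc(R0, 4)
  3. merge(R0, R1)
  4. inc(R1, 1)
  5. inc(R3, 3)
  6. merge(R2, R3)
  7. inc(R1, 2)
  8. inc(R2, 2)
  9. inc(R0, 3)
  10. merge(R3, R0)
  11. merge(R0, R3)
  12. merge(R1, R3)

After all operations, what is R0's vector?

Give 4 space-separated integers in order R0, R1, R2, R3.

Answer: 7 0 0 7

Derivation:
Op 1: inc R3 by 4 -> R3=(0,0,0,4) value=4
Op 2: inc R0 by 4 -> R0=(4,0,0,0) value=4
Op 3: merge R0<->R1 -> R0=(4,0,0,0) R1=(4,0,0,0)
Op 4: inc R1 by 1 -> R1=(4,1,0,0) value=5
Op 5: inc R3 by 3 -> R3=(0,0,0,7) value=7
Op 6: merge R2<->R3 -> R2=(0,0,0,7) R3=(0,0,0,7)
Op 7: inc R1 by 2 -> R1=(4,3,0,0) value=7
Op 8: inc R2 by 2 -> R2=(0,0,2,7) value=9
Op 9: inc R0 by 3 -> R0=(7,0,0,0) value=7
Op 10: merge R3<->R0 -> R3=(7,0,0,7) R0=(7,0,0,7)
Op 11: merge R0<->R3 -> R0=(7,0,0,7) R3=(7,0,0,7)
Op 12: merge R1<->R3 -> R1=(7,3,0,7) R3=(7,3,0,7)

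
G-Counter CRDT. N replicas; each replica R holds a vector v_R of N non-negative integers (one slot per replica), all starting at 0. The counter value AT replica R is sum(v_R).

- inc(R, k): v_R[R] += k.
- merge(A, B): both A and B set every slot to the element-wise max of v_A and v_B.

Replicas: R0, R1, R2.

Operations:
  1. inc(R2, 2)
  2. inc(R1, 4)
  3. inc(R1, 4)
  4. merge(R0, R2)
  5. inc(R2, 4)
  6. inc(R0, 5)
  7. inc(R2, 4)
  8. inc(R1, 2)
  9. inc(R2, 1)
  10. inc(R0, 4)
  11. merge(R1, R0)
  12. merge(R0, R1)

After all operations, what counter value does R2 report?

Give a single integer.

Op 1: inc R2 by 2 -> R2=(0,0,2) value=2
Op 2: inc R1 by 4 -> R1=(0,4,0) value=4
Op 3: inc R1 by 4 -> R1=(0,8,0) value=8
Op 4: merge R0<->R2 -> R0=(0,0,2) R2=(0,0,2)
Op 5: inc R2 by 4 -> R2=(0,0,6) value=6
Op 6: inc R0 by 5 -> R0=(5,0,2) value=7
Op 7: inc R2 by 4 -> R2=(0,0,10) value=10
Op 8: inc R1 by 2 -> R1=(0,10,0) value=10
Op 9: inc R2 by 1 -> R2=(0,0,11) value=11
Op 10: inc R0 by 4 -> R0=(9,0,2) value=11
Op 11: merge R1<->R0 -> R1=(9,10,2) R0=(9,10,2)
Op 12: merge R0<->R1 -> R0=(9,10,2) R1=(9,10,2)

Answer: 11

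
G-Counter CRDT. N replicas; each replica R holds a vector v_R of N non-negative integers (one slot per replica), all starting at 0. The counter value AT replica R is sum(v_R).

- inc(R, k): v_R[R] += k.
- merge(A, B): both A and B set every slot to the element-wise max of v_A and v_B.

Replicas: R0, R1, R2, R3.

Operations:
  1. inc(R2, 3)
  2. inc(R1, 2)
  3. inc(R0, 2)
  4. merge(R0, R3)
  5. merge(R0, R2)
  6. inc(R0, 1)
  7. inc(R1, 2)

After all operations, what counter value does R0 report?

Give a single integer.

Op 1: inc R2 by 3 -> R2=(0,0,3,0) value=3
Op 2: inc R1 by 2 -> R1=(0,2,0,0) value=2
Op 3: inc R0 by 2 -> R0=(2,0,0,0) value=2
Op 4: merge R0<->R3 -> R0=(2,0,0,0) R3=(2,0,0,0)
Op 5: merge R0<->R2 -> R0=(2,0,3,0) R2=(2,0,3,0)
Op 6: inc R0 by 1 -> R0=(3,0,3,0) value=6
Op 7: inc R1 by 2 -> R1=(0,4,0,0) value=4

Answer: 6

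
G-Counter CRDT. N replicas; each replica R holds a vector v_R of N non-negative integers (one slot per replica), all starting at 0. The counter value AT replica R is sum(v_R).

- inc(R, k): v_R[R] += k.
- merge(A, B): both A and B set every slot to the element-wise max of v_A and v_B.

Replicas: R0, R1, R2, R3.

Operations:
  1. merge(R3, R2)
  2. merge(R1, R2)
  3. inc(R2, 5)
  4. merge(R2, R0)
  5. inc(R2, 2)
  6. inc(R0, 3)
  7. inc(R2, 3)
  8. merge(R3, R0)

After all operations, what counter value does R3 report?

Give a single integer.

Answer: 8

Derivation:
Op 1: merge R3<->R2 -> R3=(0,0,0,0) R2=(0,0,0,0)
Op 2: merge R1<->R2 -> R1=(0,0,0,0) R2=(0,0,0,0)
Op 3: inc R2 by 5 -> R2=(0,0,5,0) value=5
Op 4: merge R2<->R0 -> R2=(0,0,5,0) R0=(0,0,5,0)
Op 5: inc R2 by 2 -> R2=(0,0,7,0) value=7
Op 6: inc R0 by 3 -> R0=(3,0,5,0) value=8
Op 7: inc R2 by 3 -> R2=(0,0,10,0) value=10
Op 8: merge R3<->R0 -> R3=(3,0,5,0) R0=(3,0,5,0)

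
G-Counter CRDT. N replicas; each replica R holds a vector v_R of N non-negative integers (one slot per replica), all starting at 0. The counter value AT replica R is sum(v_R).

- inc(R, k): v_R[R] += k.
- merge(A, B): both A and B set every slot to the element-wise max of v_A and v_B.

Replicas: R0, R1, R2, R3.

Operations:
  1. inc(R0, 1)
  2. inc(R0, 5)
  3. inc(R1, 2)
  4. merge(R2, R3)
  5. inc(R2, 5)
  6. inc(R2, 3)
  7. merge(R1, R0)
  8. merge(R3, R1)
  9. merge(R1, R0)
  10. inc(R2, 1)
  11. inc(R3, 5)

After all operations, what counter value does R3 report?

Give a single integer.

Op 1: inc R0 by 1 -> R0=(1,0,0,0) value=1
Op 2: inc R0 by 5 -> R0=(6,0,0,0) value=6
Op 3: inc R1 by 2 -> R1=(0,2,0,0) value=2
Op 4: merge R2<->R3 -> R2=(0,0,0,0) R3=(0,0,0,0)
Op 5: inc R2 by 5 -> R2=(0,0,5,0) value=5
Op 6: inc R2 by 3 -> R2=(0,0,8,0) value=8
Op 7: merge R1<->R0 -> R1=(6,2,0,0) R0=(6,2,0,0)
Op 8: merge R3<->R1 -> R3=(6,2,0,0) R1=(6,2,0,0)
Op 9: merge R1<->R0 -> R1=(6,2,0,0) R0=(6,2,0,0)
Op 10: inc R2 by 1 -> R2=(0,0,9,0) value=9
Op 11: inc R3 by 5 -> R3=(6,2,0,5) value=13

Answer: 13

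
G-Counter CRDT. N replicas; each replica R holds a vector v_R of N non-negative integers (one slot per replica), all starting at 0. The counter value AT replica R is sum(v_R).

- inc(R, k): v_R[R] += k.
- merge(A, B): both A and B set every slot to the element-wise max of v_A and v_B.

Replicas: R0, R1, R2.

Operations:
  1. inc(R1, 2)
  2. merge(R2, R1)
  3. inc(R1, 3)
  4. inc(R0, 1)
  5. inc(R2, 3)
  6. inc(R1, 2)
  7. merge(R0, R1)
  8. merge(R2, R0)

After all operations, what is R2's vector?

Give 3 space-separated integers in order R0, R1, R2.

Op 1: inc R1 by 2 -> R1=(0,2,0) value=2
Op 2: merge R2<->R1 -> R2=(0,2,0) R1=(0,2,0)
Op 3: inc R1 by 3 -> R1=(0,5,0) value=5
Op 4: inc R0 by 1 -> R0=(1,0,0) value=1
Op 5: inc R2 by 3 -> R2=(0,2,3) value=5
Op 6: inc R1 by 2 -> R1=(0,7,0) value=7
Op 7: merge R0<->R1 -> R0=(1,7,0) R1=(1,7,0)
Op 8: merge R2<->R0 -> R2=(1,7,3) R0=(1,7,3)

Answer: 1 7 3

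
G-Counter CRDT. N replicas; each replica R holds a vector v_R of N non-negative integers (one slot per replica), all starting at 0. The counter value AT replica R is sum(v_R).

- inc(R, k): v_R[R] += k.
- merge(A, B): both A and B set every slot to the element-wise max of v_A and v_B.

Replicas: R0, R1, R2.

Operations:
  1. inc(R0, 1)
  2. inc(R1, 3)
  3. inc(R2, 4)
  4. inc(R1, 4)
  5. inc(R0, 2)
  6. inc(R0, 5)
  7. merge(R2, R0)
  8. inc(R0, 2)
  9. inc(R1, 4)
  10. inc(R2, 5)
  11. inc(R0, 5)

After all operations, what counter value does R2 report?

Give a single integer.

Answer: 17

Derivation:
Op 1: inc R0 by 1 -> R0=(1,0,0) value=1
Op 2: inc R1 by 3 -> R1=(0,3,0) value=3
Op 3: inc R2 by 4 -> R2=(0,0,4) value=4
Op 4: inc R1 by 4 -> R1=(0,7,0) value=7
Op 5: inc R0 by 2 -> R0=(3,0,0) value=3
Op 6: inc R0 by 5 -> R0=(8,0,0) value=8
Op 7: merge R2<->R0 -> R2=(8,0,4) R0=(8,0,4)
Op 8: inc R0 by 2 -> R0=(10,0,4) value=14
Op 9: inc R1 by 4 -> R1=(0,11,0) value=11
Op 10: inc R2 by 5 -> R2=(8,0,9) value=17
Op 11: inc R0 by 5 -> R0=(15,0,4) value=19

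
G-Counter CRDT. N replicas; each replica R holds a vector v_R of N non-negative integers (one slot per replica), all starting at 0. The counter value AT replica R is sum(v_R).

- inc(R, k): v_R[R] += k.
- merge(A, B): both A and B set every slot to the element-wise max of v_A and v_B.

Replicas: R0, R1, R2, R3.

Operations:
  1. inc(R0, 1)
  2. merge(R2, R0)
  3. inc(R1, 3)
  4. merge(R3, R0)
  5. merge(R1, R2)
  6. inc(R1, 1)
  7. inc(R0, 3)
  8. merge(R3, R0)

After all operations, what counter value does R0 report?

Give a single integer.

Op 1: inc R0 by 1 -> R0=(1,0,0,0) value=1
Op 2: merge R2<->R0 -> R2=(1,0,0,0) R0=(1,0,0,0)
Op 3: inc R1 by 3 -> R1=(0,3,0,0) value=3
Op 4: merge R3<->R0 -> R3=(1,0,0,0) R0=(1,0,0,0)
Op 5: merge R1<->R2 -> R1=(1,3,0,0) R2=(1,3,0,0)
Op 6: inc R1 by 1 -> R1=(1,4,0,0) value=5
Op 7: inc R0 by 3 -> R0=(4,0,0,0) value=4
Op 8: merge R3<->R0 -> R3=(4,0,0,0) R0=(4,0,0,0)

Answer: 4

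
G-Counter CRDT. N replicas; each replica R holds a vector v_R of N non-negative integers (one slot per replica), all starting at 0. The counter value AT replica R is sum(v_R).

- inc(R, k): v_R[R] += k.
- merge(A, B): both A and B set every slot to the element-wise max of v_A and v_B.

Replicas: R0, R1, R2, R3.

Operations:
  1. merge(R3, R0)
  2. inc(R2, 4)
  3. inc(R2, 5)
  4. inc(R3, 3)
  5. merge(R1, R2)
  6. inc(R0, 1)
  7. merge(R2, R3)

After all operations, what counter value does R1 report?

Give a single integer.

Answer: 9

Derivation:
Op 1: merge R3<->R0 -> R3=(0,0,0,0) R0=(0,0,0,0)
Op 2: inc R2 by 4 -> R2=(0,0,4,0) value=4
Op 3: inc R2 by 5 -> R2=(0,0,9,0) value=9
Op 4: inc R3 by 3 -> R3=(0,0,0,3) value=3
Op 5: merge R1<->R2 -> R1=(0,0,9,0) R2=(0,0,9,0)
Op 6: inc R0 by 1 -> R0=(1,0,0,0) value=1
Op 7: merge R2<->R3 -> R2=(0,0,9,3) R3=(0,0,9,3)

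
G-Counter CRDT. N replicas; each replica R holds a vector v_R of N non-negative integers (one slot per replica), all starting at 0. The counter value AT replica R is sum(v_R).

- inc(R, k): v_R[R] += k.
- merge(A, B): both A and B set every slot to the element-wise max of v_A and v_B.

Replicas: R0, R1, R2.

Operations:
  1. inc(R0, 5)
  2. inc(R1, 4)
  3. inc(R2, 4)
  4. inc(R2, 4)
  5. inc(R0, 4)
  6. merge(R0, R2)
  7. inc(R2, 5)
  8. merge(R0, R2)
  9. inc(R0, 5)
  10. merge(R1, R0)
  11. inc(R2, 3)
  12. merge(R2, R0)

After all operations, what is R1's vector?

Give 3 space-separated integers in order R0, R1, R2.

Op 1: inc R0 by 5 -> R0=(5,0,0) value=5
Op 2: inc R1 by 4 -> R1=(0,4,0) value=4
Op 3: inc R2 by 4 -> R2=(0,0,4) value=4
Op 4: inc R2 by 4 -> R2=(0,0,8) value=8
Op 5: inc R0 by 4 -> R0=(9,0,0) value=9
Op 6: merge R0<->R2 -> R0=(9,0,8) R2=(9,0,8)
Op 7: inc R2 by 5 -> R2=(9,0,13) value=22
Op 8: merge R0<->R2 -> R0=(9,0,13) R2=(9,0,13)
Op 9: inc R0 by 5 -> R0=(14,0,13) value=27
Op 10: merge R1<->R0 -> R1=(14,4,13) R0=(14,4,13)
Op 11: inc R2 by 3 -> R2=(9,0,16) value=25
Op 12: merge R2<->R0 -> R2=(14,4,16) R0=(14,4,16)

Answer: 14 4 13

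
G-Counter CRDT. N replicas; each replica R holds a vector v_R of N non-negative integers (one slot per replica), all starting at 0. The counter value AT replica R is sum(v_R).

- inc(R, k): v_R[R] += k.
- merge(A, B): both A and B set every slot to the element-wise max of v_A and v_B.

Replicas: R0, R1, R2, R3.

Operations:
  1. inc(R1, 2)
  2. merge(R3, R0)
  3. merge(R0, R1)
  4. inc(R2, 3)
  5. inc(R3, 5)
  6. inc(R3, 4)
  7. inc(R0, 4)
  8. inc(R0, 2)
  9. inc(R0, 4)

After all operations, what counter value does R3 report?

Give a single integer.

Op 1: inc R1 by 2 -> R1=(0,2,0,0) value=2
Op 2: merge R3<->R0 -> R3=(0,0,0,0) R0=(0,0,0,0)
Op 3: merge R0<->R1 -> R0=(0,2,0,0) R1=(0,2,0,0)
Op 4: inc R2 by 3 -> R2=(0,0,3,0) value=3
Op 5: inc R3 by 5 -> R3=(0,0,0,5) value=5
Op 6: inc R3 by 4 -> R3=(0,0,0,9) value=9
Op 7: inc R0 by 4 -> R0=(4,2,0,0) value=6
Op 8: inc R0 by 2 -> R0=(6,2,0,0) value=8
Op 9: inc R0 by 4 -> R0=(10,2,0,0) value=12

Answer: 9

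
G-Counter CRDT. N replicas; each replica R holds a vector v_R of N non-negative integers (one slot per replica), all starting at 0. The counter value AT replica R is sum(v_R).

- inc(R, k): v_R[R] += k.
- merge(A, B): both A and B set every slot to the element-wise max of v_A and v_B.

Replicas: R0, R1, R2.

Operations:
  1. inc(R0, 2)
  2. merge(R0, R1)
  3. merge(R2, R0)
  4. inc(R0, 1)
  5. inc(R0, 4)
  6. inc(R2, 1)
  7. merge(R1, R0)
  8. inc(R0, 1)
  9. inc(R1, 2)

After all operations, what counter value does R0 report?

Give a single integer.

Op 1: inc R0 by 2 -> R0=(2,0,0) value=2
Op 2: merge R0<->R1 -> R0=(2,0,0) R1=(2,0,0)
Op 3: merge R2<->R0 -> R2=(2,0,0) R0=(2,0,0)
Op 4: inc R0 by 1 -> R0=(3,0,0) value=3
Op 5: inc R0 by 4 -> R0=(7,0,0) value=7
Op 6: inc R2 by 1 -> R2=(2,0,1) value=3
Op 7: merge R1<->R0 -> R1=(7,0,0) R0=(7,0,0)
Op 8: inc R0 by 1 -> R0=(8,0,0) value=8
Op 9: inc R1 by 2 -> R1=(7,2,0) value=9

Answer: 8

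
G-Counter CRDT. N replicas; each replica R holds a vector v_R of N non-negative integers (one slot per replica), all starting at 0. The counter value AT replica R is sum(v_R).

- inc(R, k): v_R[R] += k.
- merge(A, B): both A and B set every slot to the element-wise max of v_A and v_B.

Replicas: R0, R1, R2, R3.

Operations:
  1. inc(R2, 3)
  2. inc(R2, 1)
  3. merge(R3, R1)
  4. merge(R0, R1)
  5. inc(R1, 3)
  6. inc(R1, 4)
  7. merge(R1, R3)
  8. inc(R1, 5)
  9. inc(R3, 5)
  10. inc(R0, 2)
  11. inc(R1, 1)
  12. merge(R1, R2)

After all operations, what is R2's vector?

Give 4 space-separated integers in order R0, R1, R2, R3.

Answer: 0 13 4 0

Derivation:
Op 1: inc R2 by 3 -> R2=(0,0,3,0) value=3
Op 2: inc R2 by 1 -> R2=(0,0,4,0) value=4
Op 3: merge R3<->R1 -> R3=(0,0,0,0) R1=(0,0,0,0)
Op 4: merge R0<->R1 -> R0=(0,0,0,0) R1=(0,0,0,0)
Op 5: inc R1 by 3 -> R1=(0,3,0,0) value=3
Op 6: inc R1 by 4 -> R1=(0,7,0,0) value=7
Op 7: merge R1<->R3 -> R1=(0,7,0,0) R3=(0,7,0,0)
Op 8: inc R1 by 5 -> R1=(0,12,0,0) value=12
Op 9: inc R3 by 5 -> R3=(0,7,0,5) value=12
Op 10: inc R0 by 2 -> R0=(2,0,0,0) value=2
Op 11: inc R1 by 1 -> R1=(0,13,0,0) value=13
Op 12: merge R1<->R2 -> R1=(0,13,4,0) R2=(0,13,4,0)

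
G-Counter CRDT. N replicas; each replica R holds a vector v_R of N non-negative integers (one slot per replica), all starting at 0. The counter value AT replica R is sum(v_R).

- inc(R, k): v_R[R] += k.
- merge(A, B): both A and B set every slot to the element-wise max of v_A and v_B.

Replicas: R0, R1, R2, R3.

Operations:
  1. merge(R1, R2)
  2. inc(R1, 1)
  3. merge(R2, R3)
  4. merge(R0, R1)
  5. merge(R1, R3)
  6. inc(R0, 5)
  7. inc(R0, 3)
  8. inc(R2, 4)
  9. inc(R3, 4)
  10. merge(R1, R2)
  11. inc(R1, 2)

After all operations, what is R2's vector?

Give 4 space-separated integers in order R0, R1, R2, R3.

Op 1: merge R1<->R2 -> R1=(0,0,0,0) R2=(0,0,0,0)
Op 2: inc R1 by 1 -> R1=(0,1,0,0) value=1
Op 3: merge R2<->R3 -> R2=(0,0,0,0) R3=(0,0,0,0)
Op 4: merge R0<->R1 -> R0=(0,1,0,0) R1=(0,1,0,0)
Op 5: merge R1<->R3 -> R1=(0,1,0,0) R3=(0,1,0,0)
Op 6: inc R0 by 5 -> R0=(5,1,0,0) value=6
Op 7: inc R0 by 3 -> R0=(8,1,0,0) value=9
Op 8: inc R2 by 4 -> R2=(0,0,4,0) value=4
Op 9: inc R3 by 4 -> R3=(0,1,0,4) value=5
Op 10: merge R1<->R2 -> R1=(0,1,4,0) R2=(0,1,4,0)
Op 11: inc R1 by 2 -> R1=(0,3,4,0) value=7

Answer: 0 1 4 0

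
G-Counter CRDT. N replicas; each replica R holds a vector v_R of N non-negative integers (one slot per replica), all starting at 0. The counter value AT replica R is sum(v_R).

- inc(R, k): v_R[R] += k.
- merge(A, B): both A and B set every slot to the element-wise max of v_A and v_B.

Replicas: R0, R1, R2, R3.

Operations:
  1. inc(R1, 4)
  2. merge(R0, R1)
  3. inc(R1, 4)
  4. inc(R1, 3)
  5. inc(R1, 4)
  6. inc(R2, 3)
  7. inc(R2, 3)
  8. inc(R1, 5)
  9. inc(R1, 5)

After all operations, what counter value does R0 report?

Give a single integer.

Op 1: inc R1 by 4 -> R1=(0,4,0,0) value=4
Op 2: merge R0<->R1 -> R0=(0,4,0,0) R1=(0,4,0,0)
Op 3: inc R1 by 4 -> R1=(0,8,0,0) value=8
Op 4: inc R1 by 3 -> R1=(0,11,0,0) value=11
Op 5: inc R1 by 4 -> R1=(0,15,0,0) value=15
Op 6: inc R2 by 3 -> R2=(0,0,3,0) value=3
Op 7: inc R2 by 3 -> R2=(0,0,6,0) value=6
Op 8: inc R1 by 5 -> R1=(0,20,0,0) value=20
Op 9: inc R1 by 5 -> R1=(0,25,0,0) value=25

Answer: 4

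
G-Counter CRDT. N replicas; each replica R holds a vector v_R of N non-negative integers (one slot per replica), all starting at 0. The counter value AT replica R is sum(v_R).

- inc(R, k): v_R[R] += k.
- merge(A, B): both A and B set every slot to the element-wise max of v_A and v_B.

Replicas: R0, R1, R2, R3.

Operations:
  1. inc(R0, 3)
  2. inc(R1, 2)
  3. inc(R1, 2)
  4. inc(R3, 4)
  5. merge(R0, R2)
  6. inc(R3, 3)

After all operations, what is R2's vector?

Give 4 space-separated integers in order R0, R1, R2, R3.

Op 1: inc R0 by 3 -> R0=(3,0,0,0) value=3
Op 2: inc R1 by 2 -> R1=(0,2,0,0) value=2
Op 3: inc R1 by 2 -> R1=(0,4,0,0) value=4
Op 4: inc R3 by 4 -> R3=(0,0,0,4) value=4
Op 5: merge R0<->R2 -> R0=(3,0,0,0) R2=(3,0,0,0)
Op 6: inc R3 by 3 -> R3=(0,0,0,7) value=7

Answer: 3 0 0 0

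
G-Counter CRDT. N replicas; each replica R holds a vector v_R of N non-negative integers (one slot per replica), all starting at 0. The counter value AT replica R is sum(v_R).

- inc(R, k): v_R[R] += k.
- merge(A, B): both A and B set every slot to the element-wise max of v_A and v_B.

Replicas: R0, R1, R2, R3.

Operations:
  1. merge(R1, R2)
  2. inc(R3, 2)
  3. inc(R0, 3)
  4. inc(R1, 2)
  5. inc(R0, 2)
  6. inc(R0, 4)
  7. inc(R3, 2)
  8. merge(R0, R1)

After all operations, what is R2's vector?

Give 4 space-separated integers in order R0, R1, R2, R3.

Answer: 0 0 0 0

Derivation:
Op 1: merge R1<->R2 -> R1=(0,0,0,0) R2=(0,0,0,0)
Op 2: inc R3 by 2 -> R3=(0,0,0,2) value=2
Op 3: inc R0 by 3 -> R0=(3,0,0,0) value=3
Op 4: inc R1 by 2 -> R1=(0,2,0,0) value=2
Op 5: inc R0 by 2 -> R0=(5,0,0,0) value=5
Op 6: inc R0 by 4 -> R0=(9,0,0,0) value=9
Op 7: inc R3 by 2 -> R3=(0,0,0,4) value=4
Op 8: merge R0<->R1 -> R0=(9,2,0,0) R1=(9,2,0,0)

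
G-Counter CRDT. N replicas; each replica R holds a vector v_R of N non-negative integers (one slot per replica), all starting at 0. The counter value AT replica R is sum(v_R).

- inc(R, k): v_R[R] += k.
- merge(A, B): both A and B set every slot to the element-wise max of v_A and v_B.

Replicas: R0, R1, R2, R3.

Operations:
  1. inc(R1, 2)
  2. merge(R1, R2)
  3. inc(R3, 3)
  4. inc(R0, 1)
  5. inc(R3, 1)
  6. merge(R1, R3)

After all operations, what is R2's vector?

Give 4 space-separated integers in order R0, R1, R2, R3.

Answer: 0 2 0 0

Derivation:
Op 1: inc R1 by 2 -> R1=(0,2,0,0) value=2
Op 2: merge R1<->R2 -> R1=(0,2,0,0) R2=(0,2,0,0)
Op 3: inc R3 by 3 -> R3=(0,0,0,3) value=3
Op 4: inc R0 by 1 -> R0=(1,0,0,0) value=1
Op 5: inc R3 by 1 -> R3=(0,0,0,4) value=4
Op 6: merge R1<->R3 -> R1=(0,2,0,4) R3=(0,2,0,4)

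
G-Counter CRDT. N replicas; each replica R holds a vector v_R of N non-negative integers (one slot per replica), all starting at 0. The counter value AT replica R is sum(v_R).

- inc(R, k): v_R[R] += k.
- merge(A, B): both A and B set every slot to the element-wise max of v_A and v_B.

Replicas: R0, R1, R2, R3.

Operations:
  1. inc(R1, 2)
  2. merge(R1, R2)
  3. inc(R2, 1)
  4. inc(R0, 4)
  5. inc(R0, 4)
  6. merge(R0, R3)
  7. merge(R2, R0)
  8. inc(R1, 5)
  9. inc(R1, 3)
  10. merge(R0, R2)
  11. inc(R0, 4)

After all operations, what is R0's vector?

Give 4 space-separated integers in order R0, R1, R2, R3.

Op 1: inc R1 by 2 -> R1=(0,2,0,0) value=2
Op 2: merge R1<->R2 -> R1=(0,2,0,0) R2=(0,2,0,0)
Op 3: inc R2 by 1 -> R2=(0,2,1,0) value=3
Op 4: inc R0 by 4 -> R0=(4,0,0,0) value=4
Op 5: inc R0 by 4 -> R0=(8,0,0,0) value=8
Op 6: merge R0<->R3 -> R0=(8,0,0,0) R3=(8,0,0,0)
Op 7: merge R2<->R0 -> R2=(8,2,1,0) R0=(8,2,1,0)
Op 8: inc R1 by 5 -> R1=(0,7,0,0) value=7
Op 9: inc R1 by 3 -> R1=(0,10,0,0) value=10
Op 10: merge R0<->R2 -> R0=(8,2,1,0) R2=(8,2,1,0)
Op 11: inc R0 by 4 -> R0=(12,2,1,0) value=15

Answer: 12 2 1 0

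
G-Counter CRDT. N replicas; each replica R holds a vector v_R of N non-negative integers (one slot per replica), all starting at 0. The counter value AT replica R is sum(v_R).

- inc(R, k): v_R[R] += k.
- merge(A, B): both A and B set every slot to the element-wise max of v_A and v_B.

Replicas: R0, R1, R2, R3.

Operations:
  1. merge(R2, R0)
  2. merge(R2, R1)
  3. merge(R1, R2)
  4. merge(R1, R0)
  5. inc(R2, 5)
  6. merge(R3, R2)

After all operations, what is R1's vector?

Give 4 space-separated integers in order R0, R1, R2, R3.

Answer: 0 0 0 0

Derivation:
Op 1: merge R2<->R0 -> R2=(0,0,0,0) R0=(0,0,0,0)
Op 2: merge R2<->R1 -> R2=(0,0,0,0) R1=(0,0,0,0)
Op 3: merge R1<->R2 -> R1=(0,0,0,0) R2=(0,0,0,0)
Op 4: merge R1<->R0 -> R1=(0,0,0,0) R0=(0,0,0,0)
Op 5: inc R2 by 5 -> R2=(0,0,5,0) value=5
Op 6: merge R3<->R2 -> R3=(0,0,5,0) R2=(0,0,5,0)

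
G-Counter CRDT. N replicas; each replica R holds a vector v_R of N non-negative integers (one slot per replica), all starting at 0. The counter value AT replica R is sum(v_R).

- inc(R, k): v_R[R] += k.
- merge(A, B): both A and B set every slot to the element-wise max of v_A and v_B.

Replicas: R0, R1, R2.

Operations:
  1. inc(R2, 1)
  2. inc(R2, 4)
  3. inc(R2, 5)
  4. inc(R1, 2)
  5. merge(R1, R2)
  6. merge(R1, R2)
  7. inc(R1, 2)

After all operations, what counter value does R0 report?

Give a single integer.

Answer: 0

Derivation:
Op 1: inc R2 by 1 -> R2=(0,0,1) value=1
Op 2: inc R2 by 4 -> R2=(0,0,5) value=5
Op 3: inc R2 by 5 -> R2=(0,0,10) value=10
Op 4: inc R1 by 2 -> R1=(0,2,0) value=2
Op 5: merge R1<->R2 -> R1=(0,2,10) R2=(0,2,10)
Op 6: merge R1<->R2 -> R1=(0,2,10) R2=(0,2,10)
Op 7: inc R1 by 2 -> R1=(0,4,10) value=14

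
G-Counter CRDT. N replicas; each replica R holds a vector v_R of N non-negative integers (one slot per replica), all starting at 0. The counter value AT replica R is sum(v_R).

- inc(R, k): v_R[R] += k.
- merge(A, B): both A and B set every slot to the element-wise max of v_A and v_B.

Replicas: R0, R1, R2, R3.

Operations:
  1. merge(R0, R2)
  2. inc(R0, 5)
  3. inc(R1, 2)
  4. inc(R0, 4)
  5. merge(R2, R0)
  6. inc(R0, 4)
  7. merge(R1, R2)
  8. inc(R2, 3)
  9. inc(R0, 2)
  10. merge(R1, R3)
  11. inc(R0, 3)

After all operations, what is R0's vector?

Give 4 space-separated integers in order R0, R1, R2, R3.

Answer: 18 0 0 0

Derivation:
Op 1: merge R0<->R2 -> R0=(0,0,0,0) R2=(0,0,0,0)
Op 2: inc R0 by 5 -> R0=(5,0,0,0) value=5
Op 3: inc R1 by 2 -> R1=(0,2,0,0) value=2
Op 4: inc R0 by 4 -> R0=(9,0,0,0) value=9
Op 5: merge R2<->R0 -> R2=(9,0,0,0) R0=(9,0,0,0)
Op 6: inc R0 by 4 -> R0=(13,0,0,0) value=13
Op 7: merge R1<->R2 -> R1=(9,2,0,0) R2=(9,2,0,0)
Op 8: inc R2 by 3 -> R2=(9,2,3,0) value=14
Op 9: inc R0 by 2 -> R0=(15,0,0,0) value=15
Op 10: merge R1<->R3 -> R1=(9,2,0,0) R3=(9,2,0,0)
Op 11: inc R0 by 3 -> R0=(18,0,0,0) value=18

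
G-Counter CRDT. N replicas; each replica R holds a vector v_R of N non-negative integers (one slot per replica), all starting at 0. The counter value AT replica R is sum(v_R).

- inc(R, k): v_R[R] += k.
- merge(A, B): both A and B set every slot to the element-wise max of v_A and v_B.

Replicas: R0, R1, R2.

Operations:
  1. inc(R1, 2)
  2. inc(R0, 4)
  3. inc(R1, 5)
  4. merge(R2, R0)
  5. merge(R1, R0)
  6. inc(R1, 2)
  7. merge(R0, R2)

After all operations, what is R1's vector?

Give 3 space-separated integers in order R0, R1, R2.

Answer: 4 9 0

Derivation:
Op 1: inc R1 by 2 -> R1=(0,2,0) value=2
Op 2: inc R0 by 4 -> R0=(4,0,0) value=4
Op 3: inc R1 by 5 -> R1=(0,7,0) value=7
Op 4: merge R2<->R0 -> R2=(4,0,0) R0=(4,0,0)
Op 5: merge R1<->R0 -> R1=(4,7,0) R0=(4,7,0)
Op 6: inc R1 by 2 -> R1=(4,9,0) value=13
Op 7: merge R0<->R2 -> R0=(4,7,0) R2=(4,7,0)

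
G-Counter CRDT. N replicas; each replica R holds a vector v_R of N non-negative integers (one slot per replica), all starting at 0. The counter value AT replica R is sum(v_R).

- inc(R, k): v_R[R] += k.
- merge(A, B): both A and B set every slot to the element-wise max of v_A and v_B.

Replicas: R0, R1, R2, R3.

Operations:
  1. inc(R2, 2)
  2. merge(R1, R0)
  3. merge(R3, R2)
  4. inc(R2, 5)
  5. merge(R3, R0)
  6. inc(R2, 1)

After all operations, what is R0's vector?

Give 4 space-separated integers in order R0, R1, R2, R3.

Answer: 0 0 2 0

Derivation:
Op 1: inc R2 by 2 -> R2=(0,0,2,0) value=2
Op 2: merge R1<->R0 -> R1=(0,0,0,0) R0=(0,0,0,0)
Op 3: merge R3<->R2 -> R3=(0,0,2,0) R2=(0,0,2,0)
Op 4: inc R2 by 5 -> R2=(0,0,7,0) value=7
Op 5: merge R3<->R0 -> R3=(0,0,2,0) R0=(0,0,2,0)
Op 6: inc R2 by 1 -> R2=(0,0,8,0) value=8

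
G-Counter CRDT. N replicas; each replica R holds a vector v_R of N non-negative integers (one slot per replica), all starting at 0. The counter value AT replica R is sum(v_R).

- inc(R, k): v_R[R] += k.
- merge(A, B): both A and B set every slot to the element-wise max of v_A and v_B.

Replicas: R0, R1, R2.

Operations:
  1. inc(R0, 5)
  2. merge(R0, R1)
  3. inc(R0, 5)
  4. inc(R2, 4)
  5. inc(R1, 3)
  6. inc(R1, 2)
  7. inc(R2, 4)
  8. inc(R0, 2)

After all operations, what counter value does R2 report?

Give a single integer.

Answer: 8

Derivation:
Op 1: inc R0 by 5 -> R0=(5,0,0) value=5
Op 2: merge R0<->R1 -> R0=(5,0,0) R1=(5,0,0)
Op 3: inc R0 by 5 -> R0=(10,0,0) value=10
Op 4: inc R2 by 4 -> R2=(0,0,4) value=4
Op 5: inc R1 by 3 -> R1=(5,3,0) value=8
Op 6: inc R1 by 2 -> R1=(5,5,0) value=10
Op 7: inc R2 by 4 -> R2=(0,0,8) value=8
Op 8: inc R0 by 2 -> R0=(12,0,0) value=12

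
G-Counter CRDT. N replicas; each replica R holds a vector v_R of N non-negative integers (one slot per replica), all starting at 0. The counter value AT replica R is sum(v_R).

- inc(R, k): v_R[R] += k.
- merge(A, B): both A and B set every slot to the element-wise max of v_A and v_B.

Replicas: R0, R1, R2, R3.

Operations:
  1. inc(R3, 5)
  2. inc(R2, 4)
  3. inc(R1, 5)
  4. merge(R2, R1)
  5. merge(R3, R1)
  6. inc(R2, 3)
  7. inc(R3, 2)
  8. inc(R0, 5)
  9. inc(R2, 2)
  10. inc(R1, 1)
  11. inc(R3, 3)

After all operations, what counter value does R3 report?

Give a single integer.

Op 1: inc R3 by 5 -> R3=(0,0,0,5) value=5
Op 2: inc R2 by 4 -> R2=(0,0,4,0) value=4
Op 3: inc R1 by 5 -> R1=(0,5,0,0) value=5
Op 4: merge R2<->R1 -> R2=(0,5,4,0) R1=(0,5,4,0)
Op 5: merge R3<->R1 -> R3=(0,5,4,5) R1=(0,5,4,5)
Op 6: inc R2 by 3 -> R2=(0,5,7,0) value=12
Op 7: inc R3 by 2 -> R3=(0,5,4,7) value=16
Op 8: inc R0 by 5 -> R0=(5,0,0,0) value=5
Op 9: inc R2 by 2 -> R2=(0,5,9,0) value=14
Op 10: inc R1 by 1 -> R1=(0,6,4,5) value=15
Op 11: inc R3 by 3 -> R3=(0,5,4,10) value=19

Answer: 19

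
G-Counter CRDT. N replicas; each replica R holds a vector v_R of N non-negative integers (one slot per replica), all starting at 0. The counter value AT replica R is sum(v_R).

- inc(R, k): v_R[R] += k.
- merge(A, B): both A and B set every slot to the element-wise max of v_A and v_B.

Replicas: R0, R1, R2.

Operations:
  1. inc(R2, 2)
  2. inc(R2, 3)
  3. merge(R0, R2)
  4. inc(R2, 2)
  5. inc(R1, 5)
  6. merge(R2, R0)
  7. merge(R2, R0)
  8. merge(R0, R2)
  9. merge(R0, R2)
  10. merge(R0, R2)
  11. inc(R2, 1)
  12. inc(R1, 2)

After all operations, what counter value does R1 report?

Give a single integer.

Answer: 7

Derivation:
Op 1: inc R2 by 2 -> R2=(0,0,2) value=2
Op 2: inc R2 by 3 -> R2=(0,0,5) value=5
Op 3: merge R0<->R2 -> R0=(0,0,5) R2=(0,0,5)
Op 4: inc R2 by 2 -> R2=(0,0,7) value=7
Op 5: inc R1 by 5 -> R1=(0,5,0) value=5
Op 6: merge R2<->R0 -> R2=(0,0,7) R0=(0,0,7)
Op 7: merge R2<->R0 -> R2=(0,0,7) R0=(0,0,7)
Op 8: merge R0<->R2 -> R0=(0,0,7) R2=(0,0,7)
Op 9: merge R0<->R2 -> R0=(0,0,7) R2=(0,0,7)
Op 10: merge R0<->R2 -> R0=(0,0,7) R2=(0,0,7)
Op 11: inc R2 by 1 -> R2=(0,0,8) value=8
Op 12: inc R1 by 2 -> R1=(0,7,0) value=7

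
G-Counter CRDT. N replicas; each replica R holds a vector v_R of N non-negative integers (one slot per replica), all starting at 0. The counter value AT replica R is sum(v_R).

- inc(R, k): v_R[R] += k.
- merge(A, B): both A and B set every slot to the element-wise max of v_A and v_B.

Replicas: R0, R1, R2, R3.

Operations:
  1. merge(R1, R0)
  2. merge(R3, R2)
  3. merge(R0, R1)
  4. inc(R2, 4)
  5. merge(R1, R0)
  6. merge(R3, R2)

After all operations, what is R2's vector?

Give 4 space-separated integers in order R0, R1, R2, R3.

Answer: 0 0 4 0

Derivation:
Op 1: merge R1<->R0 -> R1=(0,0,0,0) R0=(0,0,0,0)
Op 2: merge R3<->R2 -> R3=(0,0,0,0) R2=(0,0,0,0)
Op 3: merge R0<->R1 -> R0=(0,0,0,0) R1=(0,0,0,0)
Op 4: inc R2 by 4 -> R2=(0,0,4,0) value=4
Op 5: merge R1<->R0 -> R1=(0,0,0,0) R0=(0,0,0,0)
Op 6: merge R3<->R2 -> R3=(0,0,4,0) R2=(0,0,4,0)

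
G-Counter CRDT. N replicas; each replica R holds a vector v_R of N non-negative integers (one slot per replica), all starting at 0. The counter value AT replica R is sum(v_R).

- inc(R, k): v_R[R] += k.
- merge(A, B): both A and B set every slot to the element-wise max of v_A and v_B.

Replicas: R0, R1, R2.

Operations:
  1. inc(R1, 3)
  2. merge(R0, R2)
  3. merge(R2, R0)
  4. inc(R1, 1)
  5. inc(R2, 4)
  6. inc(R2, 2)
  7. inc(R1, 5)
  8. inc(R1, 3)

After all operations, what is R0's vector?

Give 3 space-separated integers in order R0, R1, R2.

Op 1: inc R1 by 3 -> R1=(0,3,0) value=3
Op 2: merge R0<->R2 -> R0=(0,0,0) R2=(0,0,0)
Op 3: merge R2<->R0 -> R2=(0,0,0) R0=(0,0,0)
Op 4: inc R1 by 1 -> R1=(0,4,0) value=4
Op 5: inc R2 by 4 -> R2=(0,0,4) value=4
Op 6: inc R2 by 2 -> R2=(0,0,6) value=6
Op 7: inc R1 by 5 -> R1=(0,9,0) value=9
Op 8: inc R1 by 3 -> R1=(0,12,0) value=12

Answer: 0 0 0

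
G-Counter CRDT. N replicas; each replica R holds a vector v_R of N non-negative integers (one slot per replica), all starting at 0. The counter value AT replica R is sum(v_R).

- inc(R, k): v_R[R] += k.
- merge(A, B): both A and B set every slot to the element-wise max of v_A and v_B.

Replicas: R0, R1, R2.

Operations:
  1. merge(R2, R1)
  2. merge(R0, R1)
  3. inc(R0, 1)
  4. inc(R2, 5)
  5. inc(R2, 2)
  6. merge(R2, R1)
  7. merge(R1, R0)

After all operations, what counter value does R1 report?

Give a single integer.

Answer: 8

Derivation:
Op 1: merge R2<->R1 -> R2=(0,0,0) R1=(0,0,0)
Op 2: merge R0<->R1 -> R0=(0,0,0) R1=(0,0,0)
Op 3: inc R0 by 1 -> R0=(1,0,0) value=1
Op 4: inc R2 by 5 -> R2=(0,0,5) value=5
Op 5: inc R2 by 2 -> R2=(0,0,7) value=7
Op 6: merge R2<->R1 -> R2=(0,0,7) R1=(0,0,7)
Op 7: merge R1<->R0 -> R1=(1,0,7) R0=(1,0,7)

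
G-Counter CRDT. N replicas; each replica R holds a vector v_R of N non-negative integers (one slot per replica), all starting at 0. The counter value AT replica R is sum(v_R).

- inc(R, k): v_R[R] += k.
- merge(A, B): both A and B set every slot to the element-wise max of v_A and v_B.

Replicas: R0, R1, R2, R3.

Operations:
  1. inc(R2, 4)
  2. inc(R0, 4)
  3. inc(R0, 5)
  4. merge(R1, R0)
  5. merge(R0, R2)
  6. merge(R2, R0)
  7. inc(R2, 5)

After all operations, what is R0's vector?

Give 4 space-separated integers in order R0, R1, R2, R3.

Op 1: inc R2 by 4 -> R2=(0,0,4,0) value=4
Op 2: inc R0 by 4 -> R0=(4,0,0,0) value=4
Op 3: inc R0 by 5 -> R0=(9,0,0,0) value=9
Op 4: merge R1<->R0 -> R1=(9,0,0,0) R0=(9,0,0,0)
Op 5: merge R0<->R2 -> R0=(9,0,4,0) R2=(9,0,4,0)
Op 6: merge R2<->R0 -> R2=(9,0,4,0) R0=(9,0,4,0)
Op 7: inc R2 by 5 -> R2=(9,0,9,0) value=18

Answer: 9 0 4 0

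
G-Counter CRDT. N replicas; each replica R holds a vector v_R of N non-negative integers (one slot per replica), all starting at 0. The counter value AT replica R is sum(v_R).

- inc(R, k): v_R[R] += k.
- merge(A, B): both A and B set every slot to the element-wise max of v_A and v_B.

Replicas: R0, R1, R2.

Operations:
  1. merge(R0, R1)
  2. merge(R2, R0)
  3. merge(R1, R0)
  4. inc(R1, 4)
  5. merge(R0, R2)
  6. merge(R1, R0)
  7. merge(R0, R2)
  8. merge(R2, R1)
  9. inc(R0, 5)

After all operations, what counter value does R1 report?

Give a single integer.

Answer: 4

Derivation:
Op 1: merge R0<->R1 -> R0=(0,0,0) R1=(0,0,0)
Op 2: merge R2<->R0 -> R2=(0,0,0) R0=(0,0,0)
Op 3: merge R1<->R0 -> R1=(0,0,0) R0=(0,0,0)
Op 4: inc R1 by 4 -> R1=(0,4,0) value=4
Op 5: merge R0<->R2 -> R0=(0,0,0) R2=(0,0,0)
Op 6: merge R1<->R0 -> R1=(0,4,0) R0=(0,4,0)
Op 7: merge R0<->R2 -> R0=(0,4,0) R2=(0,4,0)
Op 8: merge R2<->R1 -> R2=(0,4,0) R1=(0,4,0)
Op 9: inc R0 by 5 -> R0=(5,4,0) value=9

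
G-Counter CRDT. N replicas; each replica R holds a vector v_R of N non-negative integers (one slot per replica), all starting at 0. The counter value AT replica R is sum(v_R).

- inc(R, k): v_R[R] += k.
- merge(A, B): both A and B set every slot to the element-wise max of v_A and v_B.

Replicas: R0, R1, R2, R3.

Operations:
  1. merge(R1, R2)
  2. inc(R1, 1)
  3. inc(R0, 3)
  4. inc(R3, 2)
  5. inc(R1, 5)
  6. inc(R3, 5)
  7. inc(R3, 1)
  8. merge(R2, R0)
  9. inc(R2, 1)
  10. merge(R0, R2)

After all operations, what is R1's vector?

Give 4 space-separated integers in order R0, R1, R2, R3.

Answer: 0 6 0 0

Derivation:
Op 1: merge R1<->R2 -> R1=(0,0,0,0) R2=(0,0,0,0)
Op 2: inc R1 by 1 -> R1=(0,1,0,0) value=1
Op 3: inc R0 by 3 -> R0=(3,0,0,0) value=3
Op 4: inc R3 by 2 -> R3=(0,0,0,2) value=2
Op 5: inc R1 by 5 -> R1=(0,6,0,0) value=6
Op 6: inc R3 by 5 -> R3=(0,0,0,7) value=7
Op 7: inc R3 by 1 -> R3=(0,0,0,8) value=8
Op 8: merge R2<->R0 -> R2=(3,0,0,0) R0=(3,0,0,0)
Op 9: inc R2 by 1 -> R2=(3,0,1,0) value=4
Op 10: merge R0<->R2 -> R0=(3,0,1,0) R2=(3,0,1,0)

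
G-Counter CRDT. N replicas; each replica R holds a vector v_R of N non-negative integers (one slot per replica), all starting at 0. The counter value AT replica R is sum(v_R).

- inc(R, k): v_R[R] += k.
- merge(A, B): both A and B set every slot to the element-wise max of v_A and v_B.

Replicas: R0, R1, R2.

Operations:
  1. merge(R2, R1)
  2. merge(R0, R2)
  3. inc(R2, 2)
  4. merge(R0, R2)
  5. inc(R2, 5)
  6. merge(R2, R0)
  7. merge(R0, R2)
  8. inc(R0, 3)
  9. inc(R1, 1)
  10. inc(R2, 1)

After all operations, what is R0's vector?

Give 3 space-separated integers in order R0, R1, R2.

Answer: 3 0 7

Derivation:
Op 1: merge R2<->R1 -> R2=(0,0,0) R1=(0,0,0)
Op 2: merge R0<->R2 -> R0=(0,0,0) R2=(0,0,0)
Op 3: inc R2 by 2 -> R2=(0,0,2) value=2
Op 4: merge R0<->R2 -> R0=(0,0,2) R2=(0,0,2)
Op 5: inc R2 by 5 -> R2=(0,0,7) value=7
Op 6: merge R2<->R0 -> R2=(0,0,7) R0=(0,0,7)
Op 7: merge R0<->R2 -> R0=(0,0,7) R2=(0,0,7)
Op 8: inc R0 by 3 -> R0=(3,0,7) value=10
Op 9: inc R1 by 1 -> R1=(0,1,0) value=1
Op 10: inc R2 by 1 -> R2=(0,0,8) value=8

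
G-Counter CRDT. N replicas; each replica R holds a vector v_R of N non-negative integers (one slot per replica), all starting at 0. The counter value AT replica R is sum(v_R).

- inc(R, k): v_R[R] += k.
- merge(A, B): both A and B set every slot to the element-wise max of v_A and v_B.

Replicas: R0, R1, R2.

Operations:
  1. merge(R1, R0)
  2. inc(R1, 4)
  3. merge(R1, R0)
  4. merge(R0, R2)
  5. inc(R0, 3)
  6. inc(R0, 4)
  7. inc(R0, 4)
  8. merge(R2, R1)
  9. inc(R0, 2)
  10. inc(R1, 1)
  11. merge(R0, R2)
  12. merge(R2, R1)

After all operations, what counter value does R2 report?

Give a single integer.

Op 1: merge R1<->R0 -> R1=(0,0,0) R0=(0,0,0)
Op 2: inc R1 by 4 -> R1=(0,4,0) value=4
Op 3: merge R1<->R0 -> R1=(0,4,0) R0=(0,4,0)
Op 4: merge R0<->R2 -> R0=(0,4,0) R2=(0,4,0)
Op 5: inc R0 by 3 -> R0=(3,4,0) value=7
Op 6: inc R0 by 4 -> R0=(7,4,0) value=11
Op 7: inc R0 by 4 -> R0=(11,4,0) value=15
Op 8: merge R2<->R1 -> R2=(0,4,0) R1=(0,4,0)
Op 9: inc R0 by 2 -> R0=(13,4,0) value=17
Op 10: inc R1 by 1 -> R1=(0,5,0) value=5
Op 11: merge R0<->R2 -> R0=(13,4,0) R2=(13,4,0)
Op 12: merge R2<->R1 -> R2=(13,5,0) R1=(13,5,0)

Answer: 18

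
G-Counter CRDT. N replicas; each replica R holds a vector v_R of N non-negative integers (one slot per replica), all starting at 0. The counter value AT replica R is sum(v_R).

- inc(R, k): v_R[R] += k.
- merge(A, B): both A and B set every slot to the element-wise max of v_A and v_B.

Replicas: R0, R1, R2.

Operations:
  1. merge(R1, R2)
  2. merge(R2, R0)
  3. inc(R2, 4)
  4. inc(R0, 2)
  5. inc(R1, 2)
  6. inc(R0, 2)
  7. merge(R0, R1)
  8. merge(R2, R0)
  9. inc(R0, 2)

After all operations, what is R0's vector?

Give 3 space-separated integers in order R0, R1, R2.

Op 1: merge R1<->R2 -> R1=(0,0,0) R2=(0,0,0)
Op 2: merge R2<->R0 -> R2=(0,0,0) R0=(0,0,0)
Op 3: inc R2 by 4 -> R2=(0,0,4) value=4
Op 4: inc R0 by 2 -> R0=(2,0,0) value=2
Op 5: inc R1 by 2 -> R1=(0,2,0) value=2
Op 6: inc R0 by 2 -> R0=(4,0,0) value=4
Op 7: merge R0<->R1 -> R0=(4,2,0) R1=(4,2,0)
Op 8: merge R2<->R0 -> R2=(4,2,4) R0=(4,2,4)
Op 9: inc R0 by 2 -> R0=(6,2,4) value=12

Answer: 6 2 4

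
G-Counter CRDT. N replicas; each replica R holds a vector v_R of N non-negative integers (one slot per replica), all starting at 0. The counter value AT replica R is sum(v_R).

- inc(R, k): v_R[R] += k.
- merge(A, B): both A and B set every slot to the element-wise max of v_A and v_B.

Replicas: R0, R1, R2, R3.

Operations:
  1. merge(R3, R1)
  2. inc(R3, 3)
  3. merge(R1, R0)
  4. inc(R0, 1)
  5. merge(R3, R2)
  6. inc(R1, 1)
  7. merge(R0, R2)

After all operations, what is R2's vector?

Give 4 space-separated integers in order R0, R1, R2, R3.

Op 1: merge R3<->R1 -> R3=(0,0,0,0) R1=(0,0,0,0)
Op 2: inc R3 by 3 -> R3=(0,0,0,3) value=3
Op 3: merge R1<->R0 -> R1=(0,0,0,0) R0=(0,0,0,0)
Op 4: inc R0 by 1 -> R0=(1,0,0,0) value=1
Op 5: merge R3<->R2 -> R3=(0,0,0,3) R2=(0,0,0,3)
Op 6: inc R1 by 1 -> R1=(0,1,0,0) value=1
Op 7: merge R0<->R2 -> R0=(1,0,0,3) R2=(1,0,0,3)

Answer: 1 0 0 3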